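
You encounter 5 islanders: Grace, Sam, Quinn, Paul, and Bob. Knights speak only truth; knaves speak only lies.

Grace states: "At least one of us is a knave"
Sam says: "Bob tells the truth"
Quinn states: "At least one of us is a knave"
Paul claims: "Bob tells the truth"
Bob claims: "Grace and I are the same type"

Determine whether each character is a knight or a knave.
Grace is a knight.
Sam is a knave.
Quinn is a knight.
Paul is a knave.
Bob is a knave.

Verification:
- Grace (knight) says "At least one of us is a knave" - this is TRUE because Sam, Paul, and Bob are knaves.
- Sam (knave) says "Bob tells the truth" - this is FALSE (a lie) because Bob is a knave.
- Quinn (knight) says "At least one of us is a knave" - this is TRUE because Sam, Paul, and Bob are knaves.
- Paul (knave) says "Bob tells the truth" - this is FALSE (a lie) because Bob is a knave.
- Bob (knave) says "Grace and I are the same type" - this is FALSE (a lie) because Bob is a knave and Grace is a knight.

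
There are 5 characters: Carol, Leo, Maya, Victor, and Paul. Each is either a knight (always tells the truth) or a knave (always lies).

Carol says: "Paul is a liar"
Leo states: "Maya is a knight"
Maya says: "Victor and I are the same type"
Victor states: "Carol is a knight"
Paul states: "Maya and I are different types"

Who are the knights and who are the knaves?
Carol is a knight.
Leo is a knave.
Maya is a knave.
Victor is a knight.
Paul is a knave.

Verification:
- Carol (knight) says "Paul is a liar" - this is TRUE because Paul is a knave.
- Leo (knave) says "Maya is a knight" - this is FALSE (a lie) because Maya is a knave.
- Maya (knave) says "Victor and I are the same type" - this is FALSE (a lie) because Maya is a knave and Victor is a knight.
- Victor (knight) says "Carol is a knight" - this is TRUE because Carol is a knight.
- Paul (knave) says "Maya and I are different types" - this is FALSE (a lie) because Paul is a knave and Maya is a knave.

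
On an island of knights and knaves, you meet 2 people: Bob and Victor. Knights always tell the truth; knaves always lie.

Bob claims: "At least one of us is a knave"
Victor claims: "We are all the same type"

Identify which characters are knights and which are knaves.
Bob is a knight.
Victor is a knave.

Verification:
- Bob (knight) says "At least one of us is a knave" - this is TRUE because Victor is a knave.
- Victor (knave) says "We are all the same type" - this is FALSE (a lie) because Bob is a knight and Victor is a knave.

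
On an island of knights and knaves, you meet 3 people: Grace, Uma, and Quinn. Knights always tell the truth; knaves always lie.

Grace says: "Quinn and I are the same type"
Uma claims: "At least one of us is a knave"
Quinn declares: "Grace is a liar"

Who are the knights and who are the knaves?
Grace is a knave.
Uma is a knight.
Quinn is a knight.

Verification:
- Grace (knave) says "Quinn and I are the same type" - this is FALSE (a lie) because Grace is a knave and Quinn is a knight.
- Uma (knight) says "At least one of us is a knave" - this is TRUE because Grace is a knave.
- Quinn (knight) says "Grace is a liar" - this is TRUE because Grace is a knave.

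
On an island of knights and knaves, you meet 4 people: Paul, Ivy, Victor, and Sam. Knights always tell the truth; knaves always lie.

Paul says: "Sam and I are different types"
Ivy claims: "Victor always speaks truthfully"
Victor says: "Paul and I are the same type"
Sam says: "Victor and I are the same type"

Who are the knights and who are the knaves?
Paul is a knight.
Ivy is a knight.
Victor is a knight.
Sam is a knave.

Verification:
- Paul (knight) says "Sam and I are different types" - this is TRUE because Paul is a knight and Sam is a knave.
- Ivy (knight) says "Victor always speaks truthfully" - this is TRUE because Victor is a knight.
- Victor (knight) says "Paul and I are the same type" - this is TRUE because Victor is a knight and Paul is a knight.
- Sam (knave) says "Victor and I are the same type" - this is FALSE (a lie) because Sam is a knave and Victor is a knight.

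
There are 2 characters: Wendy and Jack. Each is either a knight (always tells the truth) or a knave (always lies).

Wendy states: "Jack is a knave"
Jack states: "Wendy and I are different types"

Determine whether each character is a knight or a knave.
Wendy is a knave.
Jack is a knight.

Verification:
- Wendy (knave) says "Jack is a knave" - this is FALSE (a lie) because Jack is a knight.
- Jack (knight) says "Wendy and I are different types" - this is TRUE because Jack is a knight and Wendy is a knave.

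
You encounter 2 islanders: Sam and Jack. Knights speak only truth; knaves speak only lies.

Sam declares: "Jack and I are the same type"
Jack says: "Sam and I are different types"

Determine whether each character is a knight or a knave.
Sam is a knave.
Jack is a knight.

Verification:
- Sam (knave) says "Jack and I are the same type" - this is FALSE (a lie) because Sam is a knave and Jack is a knight.
- Jack (knight) says "Sam and I are different types" - this is TRUE because Jack is a knight and Sam is a knave.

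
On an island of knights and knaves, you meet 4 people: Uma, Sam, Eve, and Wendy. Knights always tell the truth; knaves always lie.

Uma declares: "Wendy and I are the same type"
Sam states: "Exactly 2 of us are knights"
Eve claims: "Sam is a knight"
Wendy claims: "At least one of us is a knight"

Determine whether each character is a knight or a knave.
Uma is a knave.
Sam is a knave.
Eve is a knave.
Wendy is a knight.

Verification:
- Uma (knave) says "Wendy and I are the same type" - this is FALSE (a lie) because Uma is a knave and Wendy is a knight.
- Sam (knave) says "Exactly 2 of us are knights" - this is FALSE (a lie) because there are 1 knights.
- Eve (knave) says "Sam is a knight" - this is FALSE (a lie) because Sam is a knave.
- Wendy (knight) says "At least one of us is a knight" - this is TRUE because Wendy is a knight.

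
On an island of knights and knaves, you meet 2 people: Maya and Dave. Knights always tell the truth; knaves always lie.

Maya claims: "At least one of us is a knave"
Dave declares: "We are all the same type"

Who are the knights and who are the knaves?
Maya is a knight.
Dave is a knave.

Verification:
- Maya (knight) says "At least one of us is a knave" - this is TRUE because Dave is a knave.
- Dave (knave) says "We are all the same type" - this is FALSE (a lie) because Maya is a knight and Dave is a knave.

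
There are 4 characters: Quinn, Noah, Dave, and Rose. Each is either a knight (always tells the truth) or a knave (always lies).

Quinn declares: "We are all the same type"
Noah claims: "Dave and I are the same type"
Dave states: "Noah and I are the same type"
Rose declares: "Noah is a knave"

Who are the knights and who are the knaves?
Quinn is a knave.
Noah is a knight.
Dave is a knight.
Rose is a knave.

Verification:
- Quinn (knave) says "We are all the same type" - this is FALSE (a lie) because Noah and Dave are knights and Quinn and Rose are knaves.
- Noah (knight) says "Dave and I are the same type" - this is TRUE because Noah is a knight and Dave is a knight.
- Dave (knight) says "Noah and I are the same type" - this is TRUE because Dave is a knight and Noah is a knight.
- Rose (knave) says "Noah is a knave" - this is FALSE (a lie) because Noah is a knight.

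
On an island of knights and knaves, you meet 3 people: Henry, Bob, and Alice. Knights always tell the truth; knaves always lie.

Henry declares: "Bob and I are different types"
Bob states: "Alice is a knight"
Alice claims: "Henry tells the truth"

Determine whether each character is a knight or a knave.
Henry is a knave.
Bob is a knave.
Alice is a knave.

Verification:
- Henry (knave) says "Bob and I are different types" - this is FALSE (a lie) because Henry is a knave and Bob is a knave.
- Bob (knave) says "Alice is a knight" - this is FALSE (a lie) because Alice is a knave.
- Alice (knave) says "Henry tells the truth" - this is FALSE (a lie) because Henry is a knave.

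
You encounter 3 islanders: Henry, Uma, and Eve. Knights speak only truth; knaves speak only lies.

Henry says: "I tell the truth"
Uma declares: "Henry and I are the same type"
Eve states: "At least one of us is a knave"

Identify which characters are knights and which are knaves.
Henry is a knight.
Uma is a knave.
Eve is a knight.

Verification:
- Henry (knight) says "I tell the truth" - this is TRUE because Henry is a knight.
- Uma (knave) says "Henry and I are the same type" - this is FALSE (a lie) because Uma is a knave and Henry is a knight.
- Eve (knight) says "At least one of us is a knave" - this is TRUE because Uma is a knave.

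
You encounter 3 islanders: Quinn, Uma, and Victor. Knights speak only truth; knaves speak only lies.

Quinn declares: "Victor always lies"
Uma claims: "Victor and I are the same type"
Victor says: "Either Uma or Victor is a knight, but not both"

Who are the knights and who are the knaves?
Quinn is a knave.
Uma is a knave.
Victor is a knight.

Verification:
- Quinn (knave) says "Victor always lies" - this is FALSE (a lie) because Victor is a knight.
- Uma (knave) says "Victor and I are the same type" - this is FALSE (a lie) because Uma is a knave and Victor is a knight.
- Victor (knight) says "Either Uma or Victor is a knight, but not both" - this is TRUE because Uma is a knave and Victor is a knight.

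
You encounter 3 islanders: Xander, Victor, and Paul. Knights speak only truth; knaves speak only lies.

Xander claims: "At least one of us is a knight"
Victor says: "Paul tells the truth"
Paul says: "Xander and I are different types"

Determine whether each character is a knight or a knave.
Xander is a knave.
Victor is a knave.
Paul is a knave.

Verification:
- Xander (knave) says "At least one of us is a knight" - this is FALSE (a lie) because no one is a knight.
- Victor (knave) says "Paul tells the truth" - this is FALSE (a lie) because Paul is a knave.
- Paul (knave) says "Xander and I are different types" - this is FALSE (a lie) because Paul is a knave and Xander is a knave.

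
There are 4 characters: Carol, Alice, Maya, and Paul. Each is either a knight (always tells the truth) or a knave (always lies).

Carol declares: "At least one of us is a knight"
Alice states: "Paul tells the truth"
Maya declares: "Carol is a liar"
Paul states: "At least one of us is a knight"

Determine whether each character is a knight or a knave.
Carol is a knight.
Alice is a knight.
Maya is a knave.
Paul is a knight.

Verification:
- Carol (knight) says "At least one of us is a knight" - this is TRUE because Carol, Alice, and Paul are knights.
- Alice (knight) says "Paul tells the truth" - this is TRUE because Paul is a knight.
- Maya (knave) says "Carol is a liar" - this is FALSE (a lie) because Carol is a knight.
- Paul (knight) says "At least one of us is a knight" - this is TRUE because Carol, Alice, and Paul are knights.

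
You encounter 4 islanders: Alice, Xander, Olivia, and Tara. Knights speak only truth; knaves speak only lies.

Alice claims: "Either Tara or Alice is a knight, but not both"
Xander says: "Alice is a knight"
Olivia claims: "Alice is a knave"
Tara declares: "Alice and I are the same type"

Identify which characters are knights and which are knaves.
Alice is a knight.
Xander is a knight.
Olivia is a knave.
Tara is a knave.

Verification:
- Alice (knight) says "Either Tara or Alice is a knight, but not both" - this is TRUE because Tara is a knave and Alice is a knight.
- Xander (knight) says "Alice is a knight" - this is TRUE because Alice is a knight.
- Olivia (knave) says "Alice is a knave" - this is FALSE (a lie) because Alice is a knight.
- Tara (knave) says "Alice and I are the same type" - this is FALSE (a lie) because Tara is a knave and Alice is a knight.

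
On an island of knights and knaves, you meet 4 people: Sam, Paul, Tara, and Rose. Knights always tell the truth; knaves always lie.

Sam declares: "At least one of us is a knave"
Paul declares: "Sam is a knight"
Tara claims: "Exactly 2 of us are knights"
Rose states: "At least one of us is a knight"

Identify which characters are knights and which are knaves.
Sam is a knight.
Paul is a knight.
Tara is a knave.
Rose is a knight.

Verification:
- Sam (knight) says "At least one of us is a knave" - this is TRUE because Tara is a knave.
- Paul (knight) says "Sam is a knight" - this is TRUE because Sam is a knight.
- Tara (knave) says "Exactly 2 of us are knights" - this is FALSE (a lie) because there are 3 knights.
- Rose (knight) says "At least one of us is a knight" - this is TRUE because Sam, Paul, and Rose are knights.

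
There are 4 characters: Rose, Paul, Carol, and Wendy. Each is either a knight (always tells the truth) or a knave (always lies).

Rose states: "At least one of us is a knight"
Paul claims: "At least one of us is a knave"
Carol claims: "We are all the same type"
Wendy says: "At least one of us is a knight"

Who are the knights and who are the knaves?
Rose is a knight.
Paul is a knight.
Carol is a knave.
Wendy is a knight.

Verification:
- Rose (knight) says "At least one of us is a knight" - this is TRUE because Rose, Paul, and Wendy are knights.
- Paul (knight) says "At least one of us is a knave" - this is TRUE because Carol is a knave.
- Carol (knave) says "We are all the same type" - this is FALSE (a lie) because Rose, Paul, and Wendy are knights and Carol is a knave.
- Wendy (knight) says "At least one of us is a knight" - this is TRUE because Rose, Paul, and Wendy are knights.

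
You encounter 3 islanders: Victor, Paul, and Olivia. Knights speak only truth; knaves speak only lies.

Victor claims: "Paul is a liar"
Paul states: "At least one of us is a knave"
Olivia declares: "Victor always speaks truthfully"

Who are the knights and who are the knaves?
Victor is a knave.
Paul is a knight.
Olivia is a knave.

Verification:
- Victor (knave) says "Paul is a liar" - this is FALSE (a lie) because Paul is a knight.
- Paul (knight) says "At least one of us is a knave" - this is TRUE because Victor and Olivia are knaves.
- Olivia (knave) says "Victor always speaks truthfully" - this is FALSE (a lie) because Victor is a knave.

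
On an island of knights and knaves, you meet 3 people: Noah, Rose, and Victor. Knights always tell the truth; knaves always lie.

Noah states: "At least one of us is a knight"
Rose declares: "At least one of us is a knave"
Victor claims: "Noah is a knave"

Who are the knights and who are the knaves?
Noah is a knight.
Rose is a knight.
Victor is a knave.

Verification:
- Noah (knight) says "At least one of us is a knight" - this is TRUE because Noah and Rose are knights.
- Rose (knight) says "At least one of us is a knave" - this is TRUE because Victor is a knave.
- Victor (knave) says "Noah is a knave" - this is FALSE (a lie) because Noah is a knight.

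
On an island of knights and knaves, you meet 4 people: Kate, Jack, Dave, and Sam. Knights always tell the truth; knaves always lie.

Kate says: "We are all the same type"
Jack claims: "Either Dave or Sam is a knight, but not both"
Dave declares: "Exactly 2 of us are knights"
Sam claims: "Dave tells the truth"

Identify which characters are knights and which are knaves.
Kate is a knave.
Jack is a knave.
Dave is a knight.
Sam is a knight.

Verification:
- Kate (knave) says "We are all the same type" - this is FALSE (a lie) because Dave and Sam are knights and Kate and Jack are knaves.
- Jack (knave) says "Either Dave or Sam is a knight, but not both" - this is FALSE (a lie) because Dave is a knight and Sam is a knight.
- Dave (knight) says "Exactly 2 of us are knights" - this is TRUE because there are 2 knights.
- Sam (knight) says "Dave tells the truth" - this is TRUE because Dave is a knight.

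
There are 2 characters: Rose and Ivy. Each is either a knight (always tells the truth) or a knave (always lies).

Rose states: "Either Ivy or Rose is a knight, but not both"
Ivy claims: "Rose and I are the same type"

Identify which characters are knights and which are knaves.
Rose is a knight.
Ivy is a knave.

Verification:
- Rose (knight) says "Either Ivy or Rose is a knight, but not both" - this is TRUE because Ivy is a knave and Rose is a knight.
- Ivy (knave) says "Rose and I are the same type" - this is FALSE (a lie) because Ivy is a knave and Rose is a knight.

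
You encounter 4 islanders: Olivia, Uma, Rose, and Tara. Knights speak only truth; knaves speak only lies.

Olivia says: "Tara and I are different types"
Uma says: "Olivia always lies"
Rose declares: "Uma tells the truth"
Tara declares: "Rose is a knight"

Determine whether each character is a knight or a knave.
Olivia is a knight.
Uma is a knave.
Rose is a knave.
Tara is a knave.

Verification:
- Olivia (knight) says "Tara and I are different types" - this is TRUE because Olivia is a knight and Tara is a knave.
- Uma (knave) says "Olivia always lies" - this is FALSE (a lie) because Olivia is a knight.
- Rose (knave) says "Uma tells the truth" - this is FALSE (a lie) because Uma is a knave.
- Tara (knave) says "Rose is a knight" - this is FALSE (a lie) because Rose is a knave.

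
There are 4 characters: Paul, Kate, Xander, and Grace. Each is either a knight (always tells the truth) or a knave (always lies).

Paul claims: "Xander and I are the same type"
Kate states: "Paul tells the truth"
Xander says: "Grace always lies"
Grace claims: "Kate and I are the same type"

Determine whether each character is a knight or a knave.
Paul is a knight.
Kate is a knight.
Xander is a knight.
Grace is a knave.

Verification:
- Paul (knight) says "Xander and I are the same type" - this is TRUE because Paul is a knight and Xander is a knight.
- Kate (knight) says "Paul tells the truth" - this is TRUE because Paul is a knight.
- Xander (knight) says "Grace always lies" - this is TRUE because Grace is a knave.
- Grace (knave) says "Kate and I are the same type" - this is FALSE (a lie) because Grace is a knave and Kate is a knight.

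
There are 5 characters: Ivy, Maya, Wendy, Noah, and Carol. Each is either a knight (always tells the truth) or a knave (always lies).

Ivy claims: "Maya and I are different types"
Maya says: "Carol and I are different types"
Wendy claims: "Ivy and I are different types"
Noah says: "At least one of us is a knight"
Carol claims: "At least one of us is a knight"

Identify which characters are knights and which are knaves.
Ivy is a knave.
Maya is a knave.
Wendy is a knave.
Noah is a knave.
Carol is a knave.

Verification:
- Ivy (knave) says "Maya and I are different types" - this is FALSE (a lie) because Ivy is a knave and Maya is a knave.
- Maya (knave) says "Carol and I are different types" - this is FALSE (a lie) because Maya is a knave and Carol is a knave.
- Wendy (knave) says "Ivy and I are different types" - this is FALSE (a lie) because Wendy is a knave and Ivy is a knave.
- Noah (knave) says "At least one of us is a knight" - this is FALSE (a lie) because no one is a knight.
- Carol (knave) says "At least one of us is a knight" - this is FALSE (a lie) because no one is a knight.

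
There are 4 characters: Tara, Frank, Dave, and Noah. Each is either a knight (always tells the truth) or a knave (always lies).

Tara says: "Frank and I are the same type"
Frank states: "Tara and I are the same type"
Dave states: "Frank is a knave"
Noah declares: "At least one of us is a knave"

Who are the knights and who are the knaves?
Tara is a knight.
Frank is a knight.
Dave is a knave.
Noah is a knight.

Verification:
- Tara (knight) says "Frank and I are the same type" - this is TRUE because Tara is a knight and Frank is a knight.
- Frank (knight) says "Tara and I are the same type" - this is TRUE because Frank is a knight and Tara is a knight.
- Dave (knave) says "Frank is a knave" - this is FALSE (a lie) because Frank is a knight.
- Noah (knight) says "At least one of us is a knave" - this is TRUE because Dave is a knave.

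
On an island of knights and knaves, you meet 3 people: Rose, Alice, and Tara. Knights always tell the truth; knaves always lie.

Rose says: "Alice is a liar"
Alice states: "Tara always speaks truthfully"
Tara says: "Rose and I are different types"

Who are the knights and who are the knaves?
Rose is a knave.
Alice is a knight.
Tara is a knight.

Verification:
- Rose (knave) says "Alice is a liar" - this is FALSE (a lie) because Alice is a knight.
- Alice (knight) says "Tara always speaks truthfully" - this is TRUE because Tara is a knight.
- Tara (knight) says "Rose and I are different types" - this is TRUE because Tara is a knight and Rose is a knave.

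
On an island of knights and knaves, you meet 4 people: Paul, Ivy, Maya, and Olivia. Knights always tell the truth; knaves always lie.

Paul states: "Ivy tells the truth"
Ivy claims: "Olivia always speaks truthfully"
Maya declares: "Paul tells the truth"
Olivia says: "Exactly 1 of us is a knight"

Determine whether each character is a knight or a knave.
Paul is a knave.
Ivy is a knave.
Maya is a knave.
Olivia is a knave.

Verification:
- Paul (knave) says "Ivy tells the truth" - this is FALSE (a lie) because Ivy is a knave.
- Ivy (knave) says "Olivia always speaks truthfully" - this is FALSE (a lie) because Olivia is a knave.
- Maya (knave) says "Paul tells the truth" - this is FALSE (a lie) because Paul is a knave.
- Olivia (knave) says "Exactly 1 of us is a knight" - this is FALSE (a lie) because there are 0 knights.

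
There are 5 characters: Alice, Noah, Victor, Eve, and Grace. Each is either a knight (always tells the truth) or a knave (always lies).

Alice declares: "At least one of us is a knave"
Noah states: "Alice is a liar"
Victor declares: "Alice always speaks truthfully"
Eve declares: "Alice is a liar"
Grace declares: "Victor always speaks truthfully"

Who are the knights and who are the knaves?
Alice is a knight.
Noah is a knave.
Victor is a knight.
Eve is a knave.
Grace is a knight.

Verification:
- Alice (knight) says "At least one of us is a knave" - this is TRUE because Noah and Eve are knaves.
- Noah (knave) says "Alice is a liar" - this is FALSE (a lie) because Alice is a knight.
- Victor (knight) says "Alice always speaks truthfully" - this is TRUE because Alice is a knight.
- Eve (knave) says "Alice is a liar" - this is FALSE (a lie) because Alice is a knight.
- Grace (knight) says "Victor always speaks truthfully" - this is TRUE because Victor is a knight.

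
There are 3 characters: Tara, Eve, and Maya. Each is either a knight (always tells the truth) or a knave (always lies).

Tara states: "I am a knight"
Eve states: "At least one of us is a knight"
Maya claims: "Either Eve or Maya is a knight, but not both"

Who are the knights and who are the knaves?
Tara is a knave.
Eve is a knave.
Maya is a knave.

Verification:
- Tara (knave) says "I am a knight" - this is FALSE (a lie) because Tara is a knave.
- Eve (knave) says "At least one of us is a knight" - this is FALSE (a lie) because no one is a knight.
- Maya (knave) says "Either Eve or Maya is a knight, but not both" - this is FALSE (a lie) because Eve is a knave and Maya is a knave.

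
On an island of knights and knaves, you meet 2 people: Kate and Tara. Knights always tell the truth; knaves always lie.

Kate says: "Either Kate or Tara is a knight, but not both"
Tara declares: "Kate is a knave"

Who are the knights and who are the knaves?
Kate is a knight.
Tara is a knave.

Verification:
- Kate (knight) says "Either Kate or Tara is a knight, but not both" - this is TRUE because Kate is a knight and Tara is a knave.
- Tara (knave) says "Kate is a knave" - this is FALSE (a lie) because Kate is a knight.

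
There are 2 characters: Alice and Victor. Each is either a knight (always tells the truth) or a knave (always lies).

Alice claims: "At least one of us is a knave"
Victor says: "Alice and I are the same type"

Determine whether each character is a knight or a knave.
Alice is a knight.
Victor is a knave.

Verification:
- Alice (knight) says "At least one of us is a knave" - this is TRUE because Victor is a knave.
- Victor (knave) says "Alice and I are the same type" - this is FALSE (a lie) because Victor is a knave and Alice is a knight.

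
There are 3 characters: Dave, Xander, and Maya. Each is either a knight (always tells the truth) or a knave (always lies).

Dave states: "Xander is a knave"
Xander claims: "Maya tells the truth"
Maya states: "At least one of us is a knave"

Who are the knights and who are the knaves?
Dave is a knave.
Xander is a knight.
Maya is a knight.

Verification:
- Dave (knave) says "Xander is a knave" - this is FALSE (a lie) because Xander is a knight.
- Xander (knight) says "Maya tells the truth" - this is TRUE because Maya is a knight.
- Maya (knight) says "At least one of us is a knave" - this is TRUE because Dave is a knave.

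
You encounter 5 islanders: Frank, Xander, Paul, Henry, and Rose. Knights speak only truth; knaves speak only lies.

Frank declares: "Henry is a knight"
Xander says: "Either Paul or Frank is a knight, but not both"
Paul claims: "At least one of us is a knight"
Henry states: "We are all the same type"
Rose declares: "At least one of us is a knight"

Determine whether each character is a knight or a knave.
Frank is a knave.
Xander is a knight.
Paul is a knight.
Henry is a knave.
Rose is a knight.

Verification:
- Frank (knave) says "Henry is a knight" - this is FALSE (a lie) because Henry is a knave.
- Xander (knight) says "Either Paul or Frank is a knight, but not both" - this is TRUE because Paul is a knight and Frank is a knave.
- Paul (knight) says "At least one of us is a knight" - this is TRUE because Xander, Paul, and Rose are knights.
- Henry (knave) says "We are all the same type" - this is FALSE (a lie) because Xander, Paul, and Rose are knights and Frank and Henry are knaves.
- Rose (knight) says "At least one of us is a knight" - this is TRUE because Xander, Paul, and Rose are knights.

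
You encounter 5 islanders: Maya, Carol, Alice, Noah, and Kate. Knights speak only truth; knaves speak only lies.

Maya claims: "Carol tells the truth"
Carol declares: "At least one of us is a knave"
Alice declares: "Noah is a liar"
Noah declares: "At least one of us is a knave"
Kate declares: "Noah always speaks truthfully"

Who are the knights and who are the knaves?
Maya is a knight.
Carol is a knight.
Alice is a knave.
Noah is a knight.
Kate is a knight.

Verification:
- Maya (knight) says "Carol tells the truth" - this is TRUE because Carol is a knight.
- Carol (knight) says "At least one of us is a knave" - this is TRUE because Alice is a knave.
- Alice (knave) says "Noah is a liar" - this is FALSE (a lie) because Noah is a knight.
- Noah (knight) says "At least one of us is a knave" - this is TRUE because Alice is a knave.
- Kate (knight) says "Noah always speaks truthfully" - this is TRUE because Noah is a knight.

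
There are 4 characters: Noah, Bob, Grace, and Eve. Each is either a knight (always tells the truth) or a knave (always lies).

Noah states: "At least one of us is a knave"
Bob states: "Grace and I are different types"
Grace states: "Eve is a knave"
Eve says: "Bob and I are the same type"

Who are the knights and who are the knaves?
Noah is a knight.
Bob is a knight.
Grace is a knave.
Eve is a knight.

Verification:
- Noah (knight) says "At least one of us is a knave" - this is TRUE because Grace is a knave.
- Bob (knight) says "Grace and I are different types" - this is TRUE because Bob is a knight and Grace is a knave.
- Grace (knave) says "Eve is a knave" - this is FALSE (a lie) because Eve is a knight.
- Eve (knight) says "Bob and I are the same type" - this is TRUE because Eve is a knight and Bob is a knight.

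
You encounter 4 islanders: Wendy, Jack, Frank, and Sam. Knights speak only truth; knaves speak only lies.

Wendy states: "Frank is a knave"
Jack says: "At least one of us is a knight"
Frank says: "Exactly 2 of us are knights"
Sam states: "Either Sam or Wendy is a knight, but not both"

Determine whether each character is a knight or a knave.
Wendy is a knave.
Jack is a knight.
Frank is a knight.
Sam is a knave.

Verification:
- Wendy (knave) says "Frank is a knave" - this is FALSE (a lie) because Frank is a knight.
- Jack (knight) says "At least one of us is a knight" - this is TRUE because Jack and Frank are knights.
- Frank (knight) says "Exactly 2 of us are knights" - this is TRUE because there are 2 knights.
- Sam (knave) says "Either Sam or Wendy is a knight, but not both" - this is FALSE (a lie) because Sam is a knave and Wendy is a knave.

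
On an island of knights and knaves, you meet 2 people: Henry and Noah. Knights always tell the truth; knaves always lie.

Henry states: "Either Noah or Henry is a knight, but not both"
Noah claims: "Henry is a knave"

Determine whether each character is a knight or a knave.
Henry is a knight.
Noah is a knave.

Verification:
- Henry (knight) says "Either Noah or Henry is a knight, but not both" - this is TRUE because Noah is a knave and Henry is a knight.
- Noah (knave) says "Henry is a knave" - this is FALSE (a lie) because Henry is a knight.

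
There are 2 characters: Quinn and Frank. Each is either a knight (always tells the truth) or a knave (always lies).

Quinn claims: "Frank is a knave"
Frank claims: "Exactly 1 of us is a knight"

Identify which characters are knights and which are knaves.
Quinn is a knave.
Frank is a knight.

Verification:
- Quinn (knave) says "Frank is a knave" - this is FALSE (a lie) because Frank is a knight.
- Frank (knight) says "Exactly 1 of us is a knight" - this is TRUE because there are 1 knights.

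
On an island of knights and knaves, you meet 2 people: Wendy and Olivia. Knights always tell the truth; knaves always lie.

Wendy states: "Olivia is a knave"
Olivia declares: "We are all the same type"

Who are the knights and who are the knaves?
Wendy is a knight.
Olivia is a knave.

Verification:
- Wendy (knight) says "Olivia is a knave" - this is TRUE because Olivia is a knave.
- Olivia (knave) says "We are all the same type" - this is FALSE (a lie) because Wendy is a knight and Olivia is a knave.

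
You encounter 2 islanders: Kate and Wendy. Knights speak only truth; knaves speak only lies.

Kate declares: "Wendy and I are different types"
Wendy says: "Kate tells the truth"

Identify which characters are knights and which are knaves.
Kate is a knave.
Wendy is a knave.

Verification:
- Kate (knave) says "Wendy and I are different types" - this is FALSE (a lie) because Kate is a knave and Wendy is a knave.
- Wendy (knave) says "Kate tells the truth" - this is FALSE (a lie) because Kate is a knave.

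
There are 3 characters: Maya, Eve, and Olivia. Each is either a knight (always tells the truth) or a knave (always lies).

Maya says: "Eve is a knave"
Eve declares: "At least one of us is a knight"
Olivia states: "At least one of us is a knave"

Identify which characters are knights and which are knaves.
Maya is a knave.
Eve is a knight.
Olivia is a knight.

Verification:
- Maya (knave) says "Eve is a knave" - this is FALSE (a lie) because Eve is a knight.
- Eve (knight) says "At least one of us is a knight" - this is TRUE because Eve and Olivia are knights.
- Olivia (knight) says "At least one of us is a knave" - this is TRUE because Maya is a knave.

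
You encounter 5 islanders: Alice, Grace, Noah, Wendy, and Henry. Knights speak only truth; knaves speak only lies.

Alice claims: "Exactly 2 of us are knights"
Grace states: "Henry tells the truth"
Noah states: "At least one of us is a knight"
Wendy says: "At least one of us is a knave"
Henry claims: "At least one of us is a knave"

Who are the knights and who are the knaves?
Alice is a knave.
Grace is a knight.
Noah is a knight.
Wendy is a knight.
Henry is a knight.

Verification:
- Alice (knave) says "Exactly 2 of us are knights" - this is FALSE (a lie) because there are 4 knights.
- Grace (knight) says "Henry tells the truth" - this is TRUE because Henry is a knight.
- Noah (knight) says "At least one of us is a knight" - this is TRUE because Grace, Noah, Wendy, and Henry are knights.
- Wendy (knight) says "At least one of us is a knave" - this is TRUE because Alice is a knave.
- Henry (knight) says "At least one of us is a knave" - this is TRUE because Alice is a knave.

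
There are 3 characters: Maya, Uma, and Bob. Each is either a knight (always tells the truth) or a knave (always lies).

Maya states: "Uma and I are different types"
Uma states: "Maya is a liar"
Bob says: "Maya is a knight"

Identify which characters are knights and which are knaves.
Maya is a knight.
Uma is a knave.
Bob is a knight.

Verification:
- Maya (knight) says "Uma and I are different types" - this is TRUE because Maya is a knight and Uma is a knave.
- Uma (knave) says "Maya is a liar" - this is FALSE (a lie) because Maya is a knight.
- Bob (knight) says "Maya is a knight" - this is TRUE because Maya is a knight.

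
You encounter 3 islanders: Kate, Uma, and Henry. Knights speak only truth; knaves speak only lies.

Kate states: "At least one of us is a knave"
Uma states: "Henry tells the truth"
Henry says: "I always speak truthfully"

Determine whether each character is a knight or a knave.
Kate is a knight.
Uma is a knave.
Henry is a knave.

Verification:
- Kate (knight) says "At least one of us is a knave" - this is TRUE because Uma and Henry are knaves.
- Uma (knave) says "Henry tells the truth" - this is FALSE (a lie) because Henry is a knave.
- Henry (knave) says "I always speak truthfully" - this is FALSE (a lie) because Henry is a knave.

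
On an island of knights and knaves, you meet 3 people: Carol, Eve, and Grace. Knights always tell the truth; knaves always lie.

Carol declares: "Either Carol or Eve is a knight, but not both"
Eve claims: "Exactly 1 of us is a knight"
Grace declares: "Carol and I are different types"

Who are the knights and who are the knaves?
Carol is a knave.
Eve is a knave.
Grace is a knave.

Verification:
- Carol (knave) says "Either Carol or Eve is a knight, but not both" - this is FALSE (a lie) because Carol is a knave and Eve is a knave.
- Eve (knave) says "Exactly 1 of us is a knight" - this is FALSE (a lie) because there are 0 knights.
- Grace (knave) says "Carol and I are different types" - this is FALSE (a lie) because Grace is a knave and Carol is a knave.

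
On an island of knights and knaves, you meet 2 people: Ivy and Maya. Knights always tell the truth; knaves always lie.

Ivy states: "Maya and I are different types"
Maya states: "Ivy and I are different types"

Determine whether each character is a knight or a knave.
Ivy is a knave.
Maya is a knave.

Verification:
- Ivy (knave) says "Maya and I are different types" - this is FALSE (a lie) because Ivy is a knave and Maya is a knave.
- Maya (knave) says "Ivy and I are different types" - this is FALSE (a lie) because Maya is a knave and Ivy is a knave.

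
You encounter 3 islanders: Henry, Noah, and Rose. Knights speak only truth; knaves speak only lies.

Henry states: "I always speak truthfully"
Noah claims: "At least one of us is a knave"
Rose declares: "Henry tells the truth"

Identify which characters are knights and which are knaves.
Henry is a knave.
Noah is a knight.
Rose is a knave.

Verification:
- Henry (knave) says "I always speak truthfully" - this is FALSE (a lie) because Henry is a knave.
- Noah (knight) says "At least one of us is a knave" - this is TRUE because Henry and Rose are knaves.
- Rose (knave) says "Henry tells the truth" - this is FALSE (a lie) because Henry is a knave.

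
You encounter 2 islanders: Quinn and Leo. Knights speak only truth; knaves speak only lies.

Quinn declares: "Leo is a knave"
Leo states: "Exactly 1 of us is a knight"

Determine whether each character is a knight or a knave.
Quinn is a knave.
Leo is a knight.

Verification:
- Quinn (knave) says "Leo is a knave" - this is FALSE (a lie) because Leo is a knight.
- Leo (knight) says "Exactly 1 of us is a knight" - this is TRUE because there are 1 knights.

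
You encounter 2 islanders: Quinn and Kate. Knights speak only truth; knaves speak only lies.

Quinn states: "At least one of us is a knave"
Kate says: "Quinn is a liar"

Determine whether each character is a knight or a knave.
Quinn is a knight.
Kate is a knave.

Verification:
- Quinn (knight) says "At least one of us is a knave" - this is TRUE because Kate is a knave.
- Kate (knave) says "Quinn is a liar" - this is FALSE (a lie) because Quinn is a knight.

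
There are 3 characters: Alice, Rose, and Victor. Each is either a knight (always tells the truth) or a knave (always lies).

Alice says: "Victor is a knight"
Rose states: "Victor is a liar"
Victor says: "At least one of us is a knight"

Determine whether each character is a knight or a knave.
Alice is a knight.
Rose is a knave.
Victor is a knight.

Verification:
- Alice (knight) says "Victor is a knight" - this is TRUE because Victor is a knight.
- Rose (knave) says "Victor is a liar" - this is FALSE (a lie) because Victor is a knight.
- Victor (knight) says "At least one of us is a knight" - this is TRUE because Alice and Victor are knights.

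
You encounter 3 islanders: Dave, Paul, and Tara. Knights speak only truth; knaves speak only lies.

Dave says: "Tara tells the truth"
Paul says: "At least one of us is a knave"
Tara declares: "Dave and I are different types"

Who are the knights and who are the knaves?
Dave is a knave.
Paul is a knight.
Tara is a knave.

Verification:
- Dave (knave) says "Tara tells the truth" - this is FALSE (a lie) because Tara is a knave.
- Paul (knight) says "At least one of us is a knave" - this is TRUE because Dave and Tara are knaves.
- Tara (knave) says "Dave and I are different types" - this is FALSE (a lie) because Tara is a knave and Dave is a knave.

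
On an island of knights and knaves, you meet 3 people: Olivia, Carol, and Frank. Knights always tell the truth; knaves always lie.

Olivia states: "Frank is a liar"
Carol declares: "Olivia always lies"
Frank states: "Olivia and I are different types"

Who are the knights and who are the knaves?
Olivia is a knave.
Carol is a knight.
Frank is a knight.

Verification:
- Olivia (knave) says "Frank is a liar" - this is FALSE (a lie) because Frank is a knight.
- Carol (knight) says "Olivia always lies" - this is TRUE because Olivia is a knave.
- Frank (knight) says "Olivia and I are different types" - this is TRUE because Frank is a knight and Olivia is a knave.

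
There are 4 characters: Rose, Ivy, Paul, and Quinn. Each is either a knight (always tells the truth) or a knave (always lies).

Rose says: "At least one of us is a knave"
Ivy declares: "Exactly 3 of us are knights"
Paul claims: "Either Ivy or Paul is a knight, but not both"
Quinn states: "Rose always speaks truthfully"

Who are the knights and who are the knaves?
Rose is a knight.
Ivy is a knave.
Paul is a knave.
Quinn is a knight.

Verification:
- Rose (knight) says "At least one of us is a knave" - this is TRUE because Ivy and Paul are knaves.
- Ivy (knave) says "Exactly 3 of us are knights" - this is FALSE (a lie) because there are 2 knights.
- Paul (knave) says "Either Ivy or Paul is a knight, but not both" - this is FALSE (a lie) because Ivy is a knave and Paul is a knave.
- Quinn (knight) says "Rose always speaks truthfully" - this is TRUE because Rose is a knight.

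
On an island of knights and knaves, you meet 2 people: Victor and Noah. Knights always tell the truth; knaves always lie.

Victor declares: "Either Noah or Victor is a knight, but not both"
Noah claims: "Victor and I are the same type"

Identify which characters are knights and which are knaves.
Victor is a knight.
Noah is a knave.

Verification:
- Victor (knight) says "Either Noah or Victor is a knight, but not both" - this is TRUE because Noah is a knave and Victor is a knight.
- Noah (knave) says "Victor and I are the same type" - this is FALSE (a lie) because Noah is a knave and Victor is a knight.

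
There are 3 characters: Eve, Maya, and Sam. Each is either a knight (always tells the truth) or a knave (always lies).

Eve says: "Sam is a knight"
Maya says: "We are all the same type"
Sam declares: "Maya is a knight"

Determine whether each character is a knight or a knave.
Eve is a knight.
Maya is a knight.
Sam is a knight.

Verification:
- Eve (knight) says "Sam is a knight" - this is TRUE because Sam is a knight.
- Maya (knight) says "We are all the same type" - this is TRUE because Eve, Maya, and Sam are knights.
- Sam (knight) says "Maya is a knight" - this is TRUE because Maya is a knight.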